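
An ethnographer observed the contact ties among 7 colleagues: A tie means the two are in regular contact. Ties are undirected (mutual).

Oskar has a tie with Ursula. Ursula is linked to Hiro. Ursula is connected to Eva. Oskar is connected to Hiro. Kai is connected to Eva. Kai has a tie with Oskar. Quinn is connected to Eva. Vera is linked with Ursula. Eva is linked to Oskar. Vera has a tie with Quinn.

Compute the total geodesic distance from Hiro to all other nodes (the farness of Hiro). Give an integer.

11

Distances from Hiro: Eva:2, Kai:2, Oskar:1, Quinn:3, Ursula:1, Vera:2.
Sum = 2 + 2 + 1 + 3 + 1 + 2 = 11.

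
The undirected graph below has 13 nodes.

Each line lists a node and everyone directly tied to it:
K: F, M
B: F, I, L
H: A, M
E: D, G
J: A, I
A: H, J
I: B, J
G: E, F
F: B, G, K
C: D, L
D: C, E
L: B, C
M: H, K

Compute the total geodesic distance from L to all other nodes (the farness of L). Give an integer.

33

Distances from L: A:4, B:1, C:1, D:2, E:3, F:2, G:3, H:5, I:2, J:3, K:3, M:4.
Sum = 4 + 1 + 1 + 2 + 3 + 2 + 3 + 5 + 2 + 3 + 3 + 4 = 33.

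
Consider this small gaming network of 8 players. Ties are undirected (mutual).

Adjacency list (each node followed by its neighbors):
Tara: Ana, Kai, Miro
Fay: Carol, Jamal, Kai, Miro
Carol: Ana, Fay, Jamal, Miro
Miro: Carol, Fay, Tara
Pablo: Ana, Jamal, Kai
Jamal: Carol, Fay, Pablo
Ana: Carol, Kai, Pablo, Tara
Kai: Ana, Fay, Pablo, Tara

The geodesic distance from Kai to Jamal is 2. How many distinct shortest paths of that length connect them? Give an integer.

2

The shortest distance is 2. The length-2 paths are: Kai–Fay–Jamal; Kai–Pablo–Jamal.
That gives 2 distinct shortest paths.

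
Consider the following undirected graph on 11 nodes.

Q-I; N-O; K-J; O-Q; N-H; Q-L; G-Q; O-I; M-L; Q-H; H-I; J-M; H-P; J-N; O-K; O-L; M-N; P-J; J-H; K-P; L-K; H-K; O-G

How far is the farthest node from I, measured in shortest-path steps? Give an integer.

3

Distances from I: G:2, H:1, J:2, K:2, L:2, M:3, N:2, O:1, P:2, Q:1.
The largest is 3 (to M), so the eccentricity of I is 3.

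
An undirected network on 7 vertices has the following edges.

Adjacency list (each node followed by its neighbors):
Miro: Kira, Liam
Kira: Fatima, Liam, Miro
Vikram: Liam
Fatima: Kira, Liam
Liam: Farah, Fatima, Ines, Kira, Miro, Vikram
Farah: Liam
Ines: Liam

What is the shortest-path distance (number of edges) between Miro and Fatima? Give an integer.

2

One shortest route is Miro – Liam – Fatima, which uses 2 edges, and Miro and Fatima are not directly tied, so nothing shorter exists. So d(Miro,Fatima) = 2.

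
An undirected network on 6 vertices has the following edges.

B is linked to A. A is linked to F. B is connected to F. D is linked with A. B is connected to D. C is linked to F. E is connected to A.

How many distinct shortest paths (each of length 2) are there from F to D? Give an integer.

2

The shortest distance is 2. The length-2 paths are: F–A–D; F–B–D.
That gives 2 distinct shortest paths.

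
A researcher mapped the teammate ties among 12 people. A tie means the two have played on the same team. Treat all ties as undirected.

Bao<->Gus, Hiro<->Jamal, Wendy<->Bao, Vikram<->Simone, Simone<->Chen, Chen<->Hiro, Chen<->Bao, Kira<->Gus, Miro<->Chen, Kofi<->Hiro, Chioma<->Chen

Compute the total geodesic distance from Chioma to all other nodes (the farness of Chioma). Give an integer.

28

Distances from Chioma: Bao:2, Chen:1, Gus:3, Hiro:2, Jamal:3, Kira:4, Kofi:3, Miro:2, Simone:2, Vikram:3, Wendy:3.
Sum = 2 + 1 + 3 + 2 + 3 + 4 + 3 + 2 + 2 + 3 + 3 = 28.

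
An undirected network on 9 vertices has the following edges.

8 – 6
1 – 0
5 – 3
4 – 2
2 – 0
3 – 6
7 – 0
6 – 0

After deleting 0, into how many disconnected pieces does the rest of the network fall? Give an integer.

Without 0, the remaining ties split the others into: {2, 4}; {1}; {3, 5, 6, 8}; {7}.
That's 4 separate components.

4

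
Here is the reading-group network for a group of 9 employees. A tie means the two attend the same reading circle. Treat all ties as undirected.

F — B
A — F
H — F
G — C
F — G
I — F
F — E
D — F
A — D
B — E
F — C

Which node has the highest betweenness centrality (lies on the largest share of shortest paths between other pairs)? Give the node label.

Unnormalized betweenness of each node: A:0, B:0, C:0, D:0, E:0, F:25, G:0, H:0, I:0.
F has the largest value, 25, making it the main broker — the node through which the most shortest paths run.

F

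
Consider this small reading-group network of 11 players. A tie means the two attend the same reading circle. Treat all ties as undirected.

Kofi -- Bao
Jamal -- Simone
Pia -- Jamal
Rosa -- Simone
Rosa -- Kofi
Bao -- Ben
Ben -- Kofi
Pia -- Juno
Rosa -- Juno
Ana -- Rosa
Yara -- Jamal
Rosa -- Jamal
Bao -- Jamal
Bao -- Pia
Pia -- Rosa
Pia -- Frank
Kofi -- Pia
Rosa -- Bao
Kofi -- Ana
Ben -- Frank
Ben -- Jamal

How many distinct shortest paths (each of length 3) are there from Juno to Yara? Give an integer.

The shortest distance is 3. The length-3 paths are: Juno–Pia–Jamal–Yara; Juno–Rosa–Jamal–Yara.
That gives 2 distinct shortest paths.

2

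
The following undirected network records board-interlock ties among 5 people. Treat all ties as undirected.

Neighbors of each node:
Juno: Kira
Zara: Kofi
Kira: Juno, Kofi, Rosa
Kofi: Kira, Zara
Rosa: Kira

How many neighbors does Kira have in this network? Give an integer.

3

Kira is directly tied to Juno, Kofi, and Rosa. That is 3 neighbors, so the degree of Kira is 3.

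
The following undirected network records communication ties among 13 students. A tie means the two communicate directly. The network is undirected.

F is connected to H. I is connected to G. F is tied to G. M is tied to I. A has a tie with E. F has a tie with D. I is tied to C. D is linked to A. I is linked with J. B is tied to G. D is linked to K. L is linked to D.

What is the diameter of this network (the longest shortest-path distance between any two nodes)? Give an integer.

6

Eccentricity of each node (its greatest distance to any other): A:5, B:5, C:6, D:4, E:6, F:3, G:4, H:4, I:5, J:6, K:5, L:5, M:6.
The maximum eccentricity is 6, realized for instance by the pair C–E via C – I – G – F – D – A – E. So the diameter is 6.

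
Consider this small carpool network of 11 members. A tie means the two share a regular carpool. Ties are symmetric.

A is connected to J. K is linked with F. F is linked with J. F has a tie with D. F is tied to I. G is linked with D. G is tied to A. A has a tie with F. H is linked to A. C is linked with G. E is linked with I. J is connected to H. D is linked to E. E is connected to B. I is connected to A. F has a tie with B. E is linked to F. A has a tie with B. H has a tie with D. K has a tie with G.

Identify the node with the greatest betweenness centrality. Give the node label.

A

Unnormalized betweenness of each node: A:176/15, B:1/3, C:0, D:27/5, E:4/3, F:101/10, G:161/15, H:5/6, I:1/3, J:8/15, K:2/3.
A has the largest value, 176/15, making it the main broker — the node through which the most shortest paths run.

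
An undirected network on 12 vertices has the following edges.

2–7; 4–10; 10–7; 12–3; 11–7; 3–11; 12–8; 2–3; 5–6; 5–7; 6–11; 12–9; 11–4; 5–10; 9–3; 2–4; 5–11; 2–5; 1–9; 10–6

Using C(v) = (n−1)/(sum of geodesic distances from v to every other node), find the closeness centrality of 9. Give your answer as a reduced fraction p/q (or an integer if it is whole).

Distances from 9: 1:1, 2:2, 3:1, 4:3, 5:3, 6:3, 7:3, 8:2, 10:4, 11:2, 12:1. Sum = 25.
n = 12, so closeness = 11/25.

11/25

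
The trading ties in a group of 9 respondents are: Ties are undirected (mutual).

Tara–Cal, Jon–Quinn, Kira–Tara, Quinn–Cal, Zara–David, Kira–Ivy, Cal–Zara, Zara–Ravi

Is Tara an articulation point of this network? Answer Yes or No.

Removing Tara leaves {Cal, David, Jon, Quinn, Ravi, and Zara} with no path to {Ivy and Kira}, so the network splits into 2 components. Tara is a cut vertex.

Yes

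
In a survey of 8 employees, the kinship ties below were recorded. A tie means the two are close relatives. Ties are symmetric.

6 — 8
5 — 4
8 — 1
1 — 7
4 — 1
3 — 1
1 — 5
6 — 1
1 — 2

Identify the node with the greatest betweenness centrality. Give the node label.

1

Unnormalized betweenness of each node: 1:19, 2:0, 3:0, 4:0, 5:0, 6:0, 7:0, 8:0.
1 has the largest value, 19, making it the main broker — the node through which the most shortest paths run.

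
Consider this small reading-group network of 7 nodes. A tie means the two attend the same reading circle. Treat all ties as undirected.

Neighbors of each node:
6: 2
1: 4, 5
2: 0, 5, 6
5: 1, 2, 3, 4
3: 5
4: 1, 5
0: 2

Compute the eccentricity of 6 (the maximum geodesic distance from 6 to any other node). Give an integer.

3

Distances from 6: 0:2, 1:3, 2:1, 3:3, 4:3, 5:2.
The largest is 3 (to 4, 3, and 1), so the eccentricity of 6 is 3.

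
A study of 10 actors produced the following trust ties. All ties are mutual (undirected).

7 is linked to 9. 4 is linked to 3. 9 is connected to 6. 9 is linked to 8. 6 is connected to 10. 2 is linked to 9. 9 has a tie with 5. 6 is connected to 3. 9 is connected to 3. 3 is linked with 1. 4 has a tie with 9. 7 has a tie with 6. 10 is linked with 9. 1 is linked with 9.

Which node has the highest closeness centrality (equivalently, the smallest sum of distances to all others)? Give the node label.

9

Farness (sum of distances to all others) for each node — 1:16, 2:17, 3:14, 4:16, 5:17, 6:14, 7:16, 8:17, 9:9, 10:16.
The smallest farness is 9, for 9, so 9 has the highest closeness.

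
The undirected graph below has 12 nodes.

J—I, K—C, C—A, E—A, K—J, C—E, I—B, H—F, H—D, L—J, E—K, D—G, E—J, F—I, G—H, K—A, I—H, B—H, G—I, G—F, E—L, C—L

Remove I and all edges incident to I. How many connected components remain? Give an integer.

2

Without I, the remaining ties split the others into: {A, C, E, J, K, L}; {B, D, F, G, H}.
That's 2 separate components.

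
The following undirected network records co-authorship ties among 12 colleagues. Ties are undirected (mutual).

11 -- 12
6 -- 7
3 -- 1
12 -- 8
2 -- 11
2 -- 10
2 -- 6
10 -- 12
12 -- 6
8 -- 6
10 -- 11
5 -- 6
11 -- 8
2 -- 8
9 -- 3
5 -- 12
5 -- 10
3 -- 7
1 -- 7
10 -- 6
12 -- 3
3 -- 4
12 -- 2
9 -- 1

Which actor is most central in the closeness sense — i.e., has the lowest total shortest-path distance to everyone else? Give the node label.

Farness (sum of distances to all others) for each node — 1:24, 2:20, 3:17, 4:27, 5:22, 6:18, 7:20, 8:21, 9:26, 10:20, 11:22, 12:15.
The smallest farness is 15, for 12, so 12 has the highest closeness.

12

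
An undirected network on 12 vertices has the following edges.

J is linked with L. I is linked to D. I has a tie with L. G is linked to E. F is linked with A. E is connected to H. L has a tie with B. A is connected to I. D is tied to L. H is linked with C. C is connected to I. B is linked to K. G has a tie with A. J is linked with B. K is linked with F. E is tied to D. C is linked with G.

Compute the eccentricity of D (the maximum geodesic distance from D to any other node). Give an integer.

Distances from D: A:2, B:2, C:2, E:1, F:3, G:2, H:2, I:1, J:2, K:3, L:1.
The largest is 3 (to F and K), so the eccentricity of D is 3.

3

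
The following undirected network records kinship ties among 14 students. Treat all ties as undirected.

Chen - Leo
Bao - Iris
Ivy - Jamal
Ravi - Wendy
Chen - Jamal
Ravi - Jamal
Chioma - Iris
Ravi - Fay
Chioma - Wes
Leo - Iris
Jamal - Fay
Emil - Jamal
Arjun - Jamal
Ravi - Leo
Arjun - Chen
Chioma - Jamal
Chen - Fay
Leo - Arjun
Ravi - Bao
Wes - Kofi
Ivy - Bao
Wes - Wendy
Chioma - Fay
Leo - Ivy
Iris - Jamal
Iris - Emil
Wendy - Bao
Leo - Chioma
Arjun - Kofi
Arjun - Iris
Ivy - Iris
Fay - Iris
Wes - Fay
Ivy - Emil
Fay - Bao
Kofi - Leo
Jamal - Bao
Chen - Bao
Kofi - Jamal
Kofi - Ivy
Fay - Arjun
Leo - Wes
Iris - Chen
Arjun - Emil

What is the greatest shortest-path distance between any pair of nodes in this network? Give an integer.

Eccentricity of each node (its greatest distance to any other): Arjun:3, Bao:2, Chen:2, Chioma:2, Emil:3, Fay:2, Iris:2, Ivy:2, Jamal:2, Kofi:2, Leo:2, Ravi:2, Wendy:3, Wes:3.
The maximum eccentricity is 3, realized for instance by the pair Wendy–Emil via Wendy – Ravi – Jamal – Emil. So the diameter is 3.

3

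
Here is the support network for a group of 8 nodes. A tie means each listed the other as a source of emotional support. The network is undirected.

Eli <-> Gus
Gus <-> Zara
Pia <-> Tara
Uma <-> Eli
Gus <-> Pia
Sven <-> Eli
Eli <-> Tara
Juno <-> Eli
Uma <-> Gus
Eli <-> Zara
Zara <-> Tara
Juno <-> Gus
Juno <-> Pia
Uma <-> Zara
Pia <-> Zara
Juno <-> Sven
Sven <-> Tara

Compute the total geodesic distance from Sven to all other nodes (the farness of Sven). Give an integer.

Distances from Sven: Eli:1, Gus:2, Juno:1, Pia:2, Tara:1, Uma:2, Zara:2.
Sum = 1 + 2 + 1 + 2 + 1 + 2 + 2 = 11.

11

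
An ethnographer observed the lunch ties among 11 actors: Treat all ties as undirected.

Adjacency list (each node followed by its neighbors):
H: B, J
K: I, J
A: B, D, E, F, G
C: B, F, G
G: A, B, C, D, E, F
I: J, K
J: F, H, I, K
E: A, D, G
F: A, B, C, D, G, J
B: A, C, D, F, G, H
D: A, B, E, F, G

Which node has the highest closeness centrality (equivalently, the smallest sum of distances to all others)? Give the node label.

Farness (sum of distances to all others) for each node — A:17, B:16, C:19, D:17, E:23, F:14, G:16, H:19, I:25, J:17, K:25.
The smallest farness is 14, for F, so F has the highest closeness.

F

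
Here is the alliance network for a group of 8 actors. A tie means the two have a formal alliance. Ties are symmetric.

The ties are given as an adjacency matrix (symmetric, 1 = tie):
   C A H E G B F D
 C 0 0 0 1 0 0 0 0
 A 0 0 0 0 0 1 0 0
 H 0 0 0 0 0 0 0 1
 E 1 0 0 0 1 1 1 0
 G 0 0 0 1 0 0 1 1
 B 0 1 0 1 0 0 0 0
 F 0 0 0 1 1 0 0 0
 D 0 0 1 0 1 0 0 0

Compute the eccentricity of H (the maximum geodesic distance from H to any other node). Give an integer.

5

Distances from H: A:5, B:4, C:4, D:1, E:3, F:3, G:2.
The largest is 5 (to A), so the eccentricity of H is 5.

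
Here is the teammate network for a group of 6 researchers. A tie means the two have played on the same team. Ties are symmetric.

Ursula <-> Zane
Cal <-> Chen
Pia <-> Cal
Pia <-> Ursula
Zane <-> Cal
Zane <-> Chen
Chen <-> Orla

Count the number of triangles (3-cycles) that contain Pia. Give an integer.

0

Pia's neighbors are Cal and Ursula, but none of them are tied to each other, so no triangle contains Pia.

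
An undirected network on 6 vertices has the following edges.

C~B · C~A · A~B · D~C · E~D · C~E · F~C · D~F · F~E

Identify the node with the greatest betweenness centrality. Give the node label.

Unnormalized betweenness of each node: A:0, B:0, C:6, D:0, E:0, F:0.
C has the largest value, 6, making it the main broker — the node through which the most shortest paths run.

C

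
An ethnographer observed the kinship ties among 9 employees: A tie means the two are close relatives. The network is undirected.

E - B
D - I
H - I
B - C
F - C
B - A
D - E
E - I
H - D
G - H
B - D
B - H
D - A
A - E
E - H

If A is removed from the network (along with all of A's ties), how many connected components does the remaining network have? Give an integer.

1

A's neighbors (B, D, and E) remain reachable from one another through other ties, so the rest of the network stays in one piece.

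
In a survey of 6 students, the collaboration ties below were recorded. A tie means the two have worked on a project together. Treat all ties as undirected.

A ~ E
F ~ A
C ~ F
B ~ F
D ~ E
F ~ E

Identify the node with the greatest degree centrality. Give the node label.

Degrees — A:2, B:1, C:1, D:1, E:3, F:4.
The maximum is 4, attained only by F.

F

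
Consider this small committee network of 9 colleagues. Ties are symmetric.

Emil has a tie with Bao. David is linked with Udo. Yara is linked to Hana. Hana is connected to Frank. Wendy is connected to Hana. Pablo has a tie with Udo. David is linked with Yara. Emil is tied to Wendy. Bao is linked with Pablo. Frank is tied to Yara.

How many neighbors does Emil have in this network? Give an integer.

Emil is directly tied to Bao and Wendy. That is 2 neighbors, so the degree of Emil is 2.

2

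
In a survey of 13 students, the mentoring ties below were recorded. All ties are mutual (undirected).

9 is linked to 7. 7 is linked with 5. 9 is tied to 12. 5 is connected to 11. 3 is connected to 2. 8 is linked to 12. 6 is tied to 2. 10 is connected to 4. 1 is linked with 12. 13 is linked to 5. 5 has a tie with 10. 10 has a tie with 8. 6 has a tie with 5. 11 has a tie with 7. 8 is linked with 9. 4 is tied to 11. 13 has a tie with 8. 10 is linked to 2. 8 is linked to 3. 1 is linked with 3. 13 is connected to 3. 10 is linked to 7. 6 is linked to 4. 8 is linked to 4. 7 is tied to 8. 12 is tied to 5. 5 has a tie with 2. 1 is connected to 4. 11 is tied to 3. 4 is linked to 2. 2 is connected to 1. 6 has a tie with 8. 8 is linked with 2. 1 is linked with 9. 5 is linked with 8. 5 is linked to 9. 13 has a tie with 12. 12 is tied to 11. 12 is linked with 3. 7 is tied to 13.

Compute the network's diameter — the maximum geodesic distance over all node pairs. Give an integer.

2

Eccentricity of each node (its greatest distance to any other): 1:2, 2:2, 3:2, 4:2, 5:2, 6:2, 7:2, 8:2, 9:2, 10:2, 11:2, 12:2, 13:2.
The maximum eccentricity is 2, realized for instance by the pair 8–11 via 8 – 4 – 11. So the diameter is 2.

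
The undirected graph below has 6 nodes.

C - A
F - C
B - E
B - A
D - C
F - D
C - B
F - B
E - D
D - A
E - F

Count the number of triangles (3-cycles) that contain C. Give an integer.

C's neighbors: A, B, D, and F.
Neighbor pairs that are themselves tied: C–A–B; C–A–D; C–B–F; C–D–F. Each forms one triangle with C, for 4 in total.

4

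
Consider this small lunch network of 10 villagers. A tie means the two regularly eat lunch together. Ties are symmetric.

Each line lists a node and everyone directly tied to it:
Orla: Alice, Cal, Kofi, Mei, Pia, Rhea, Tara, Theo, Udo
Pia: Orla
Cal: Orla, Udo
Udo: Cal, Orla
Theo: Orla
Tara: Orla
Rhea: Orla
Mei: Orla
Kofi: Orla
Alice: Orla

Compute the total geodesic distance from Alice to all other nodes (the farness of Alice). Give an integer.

Distances from Alice: Cal:2, Kofi:2, Mei:2, Orla:1, Pia:2, Rhea:2, Tara:2, Theo:2, Udo:2.
Sum = 2 + 2 + 2 + 1 + 2 + 2 + 2 + 2 + 2 = 17.

17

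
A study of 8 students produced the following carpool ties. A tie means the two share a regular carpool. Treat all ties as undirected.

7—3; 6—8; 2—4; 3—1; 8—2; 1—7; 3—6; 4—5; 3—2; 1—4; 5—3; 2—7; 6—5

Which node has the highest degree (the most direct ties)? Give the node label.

3

Degrees — 1:3, 2:4, 3:5, 4:3, 5:3, 6:3, 7:3, 8:2.
The maximum is 5, attained only by 3.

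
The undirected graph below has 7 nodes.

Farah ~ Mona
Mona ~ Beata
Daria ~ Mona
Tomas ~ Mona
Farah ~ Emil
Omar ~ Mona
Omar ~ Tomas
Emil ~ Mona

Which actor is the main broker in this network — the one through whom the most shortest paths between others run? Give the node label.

Unnormalized betweenness of each node: Beata:0, Daria:0, Emil:0, Farah:0, Mona:13, Omar:0, Tomas:0.
Mona has the largest value, 13, making it the main broker — the node through which the most shortest paths run.

Mona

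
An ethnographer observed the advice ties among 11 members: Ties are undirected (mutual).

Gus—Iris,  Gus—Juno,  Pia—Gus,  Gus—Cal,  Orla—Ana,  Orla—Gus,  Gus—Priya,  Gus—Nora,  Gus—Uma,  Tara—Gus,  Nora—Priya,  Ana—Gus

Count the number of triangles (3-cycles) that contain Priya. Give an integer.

Priya's neighbors: Gus and Nora.
Neighbor pairs that are themselves tied: Priya–Gus–Nora. Each forms one triangle with Priya, for 1 in total.

1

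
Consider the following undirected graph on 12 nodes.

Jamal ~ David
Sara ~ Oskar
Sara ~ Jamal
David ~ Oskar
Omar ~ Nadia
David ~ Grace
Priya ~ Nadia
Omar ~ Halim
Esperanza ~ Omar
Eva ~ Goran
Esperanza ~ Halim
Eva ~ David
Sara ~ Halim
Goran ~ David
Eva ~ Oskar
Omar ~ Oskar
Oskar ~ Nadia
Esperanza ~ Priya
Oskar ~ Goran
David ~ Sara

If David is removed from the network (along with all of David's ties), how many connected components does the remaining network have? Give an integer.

Without David, the remaining ties split the others into: {Esperanza, Eva, Goran, Halim, Jamal, Nadia, Omar, Oskar, Priya, Sara}; {Grace}.
That's 2 separate components.

2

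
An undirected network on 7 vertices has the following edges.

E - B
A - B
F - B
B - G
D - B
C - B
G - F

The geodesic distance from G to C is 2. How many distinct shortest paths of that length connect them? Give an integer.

The shortest distance is 2, and the only length-2 path is G–B–C. So there is exactly 1 shortest path.

1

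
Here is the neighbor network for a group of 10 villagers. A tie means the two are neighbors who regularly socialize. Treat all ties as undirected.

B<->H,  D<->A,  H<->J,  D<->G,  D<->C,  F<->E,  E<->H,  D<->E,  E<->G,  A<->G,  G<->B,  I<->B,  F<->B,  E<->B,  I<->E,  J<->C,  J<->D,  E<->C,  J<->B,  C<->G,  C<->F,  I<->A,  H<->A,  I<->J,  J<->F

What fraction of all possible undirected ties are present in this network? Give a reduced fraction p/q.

5/9

There are 25 edges and 10 nodes, so the maximum possible is C(10,2) = 45.
Density = 25/45 = 5/9.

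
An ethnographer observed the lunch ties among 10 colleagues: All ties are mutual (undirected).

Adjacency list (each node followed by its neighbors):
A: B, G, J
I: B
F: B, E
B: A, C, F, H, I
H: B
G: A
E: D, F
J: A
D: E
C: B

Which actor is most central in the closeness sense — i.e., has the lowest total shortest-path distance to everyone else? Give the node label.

Farness (sum of distances to all others) for each node — A:18, B:14, C:22, D:32, E:24, F:18, G:26, H:22, I:22, J:26.
The smallest farness is 14, for B, so B has the highest closeness.

B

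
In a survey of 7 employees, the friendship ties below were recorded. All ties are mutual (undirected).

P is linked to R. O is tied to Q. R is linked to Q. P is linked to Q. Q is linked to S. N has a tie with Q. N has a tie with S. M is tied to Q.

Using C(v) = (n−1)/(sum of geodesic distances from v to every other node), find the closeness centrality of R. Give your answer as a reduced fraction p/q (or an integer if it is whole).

Distances from R: M:2, N:2, O:2, P:1, Q:1, S:2. Sum = 10.
n = 7, so closeness = 6/10 = 3/5.

3/5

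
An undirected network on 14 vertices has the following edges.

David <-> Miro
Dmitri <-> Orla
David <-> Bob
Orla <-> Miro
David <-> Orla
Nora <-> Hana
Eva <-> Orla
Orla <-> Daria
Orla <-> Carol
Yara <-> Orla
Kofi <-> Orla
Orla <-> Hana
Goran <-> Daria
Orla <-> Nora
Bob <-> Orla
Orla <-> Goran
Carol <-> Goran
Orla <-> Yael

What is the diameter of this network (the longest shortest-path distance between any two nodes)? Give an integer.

2

Eccentricity of each node (its greatest distance to any other): Bob:2, Carol:2, Daria:2, David:2, Dmitri:2, Eva:2, Goran:2, Hana:2, Kofi:2, Miro:2, Nora:2, Orla:1, Yael:2, Yara:2.
The maximum eccentricity is 2, realized for instance by the pair Dmitri–Bob via Dmitri – Orla – Bob. So the diameter is 2.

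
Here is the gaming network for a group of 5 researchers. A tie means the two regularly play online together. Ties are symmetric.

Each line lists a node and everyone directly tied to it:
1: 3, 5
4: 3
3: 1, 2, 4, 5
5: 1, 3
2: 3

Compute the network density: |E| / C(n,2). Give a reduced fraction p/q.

There are 5 edges and 5 nodes, so the maximum possible is C(5,2) = 10.
Density = 5/10 = 1/2.

1/2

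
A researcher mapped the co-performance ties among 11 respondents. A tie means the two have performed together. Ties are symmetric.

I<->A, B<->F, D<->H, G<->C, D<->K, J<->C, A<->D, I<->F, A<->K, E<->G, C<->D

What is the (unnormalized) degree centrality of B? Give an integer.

1

B is directly tied to F. That is 1 neighbor, so the degree of B is 1.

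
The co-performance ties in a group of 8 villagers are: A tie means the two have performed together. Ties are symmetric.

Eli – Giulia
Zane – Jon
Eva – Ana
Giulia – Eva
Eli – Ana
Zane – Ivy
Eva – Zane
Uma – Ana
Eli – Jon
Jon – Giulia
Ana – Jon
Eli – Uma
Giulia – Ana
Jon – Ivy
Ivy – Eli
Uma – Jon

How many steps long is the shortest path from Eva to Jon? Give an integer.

One shortest route is Eva – Giulia – Jon, which uses 2 edges, and Eva and Jon are not directly tied, so nothing shorter exists. So d(Eva,Jon) = 2.

2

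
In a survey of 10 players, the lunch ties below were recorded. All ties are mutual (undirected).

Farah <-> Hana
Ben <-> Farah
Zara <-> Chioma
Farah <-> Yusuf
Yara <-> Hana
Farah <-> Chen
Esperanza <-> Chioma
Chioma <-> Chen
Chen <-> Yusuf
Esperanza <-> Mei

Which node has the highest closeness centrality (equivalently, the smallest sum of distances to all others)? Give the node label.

Chen

Farness (sum of distances to all others) for each node — Ben:26, Chen:17, Chioma:19, Esperanza:25, Farah:18, Hana:24, Mei:33, Yara:32, Yusuf:21, Zara:27.
The smallest farness is 17, for Chen, so Chen has the highest closeness.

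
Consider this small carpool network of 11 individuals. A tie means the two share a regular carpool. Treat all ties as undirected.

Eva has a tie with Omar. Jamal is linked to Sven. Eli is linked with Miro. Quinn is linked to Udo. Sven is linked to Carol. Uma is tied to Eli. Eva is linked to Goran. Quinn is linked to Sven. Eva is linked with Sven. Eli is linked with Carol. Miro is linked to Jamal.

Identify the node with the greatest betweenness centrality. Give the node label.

Sven

Unnormalized betweenness of each node: Carol:12, Eli:10, Eva:17, Goran:0, Jamal:6, Miro:2, Omar:0, Quinn:9, Sven:32, Udo:0, Uma:0.
Sven has the largest value, 32, making it the main broker — the node through which the most shortest paths run.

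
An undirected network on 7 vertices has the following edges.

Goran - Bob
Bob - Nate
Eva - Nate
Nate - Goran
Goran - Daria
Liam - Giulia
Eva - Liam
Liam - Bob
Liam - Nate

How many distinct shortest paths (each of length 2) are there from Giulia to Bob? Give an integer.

The shortest distance is 2, and the only length-2 path is Giulia–Liam–Bob. So there is exactly 1 shortest path.

1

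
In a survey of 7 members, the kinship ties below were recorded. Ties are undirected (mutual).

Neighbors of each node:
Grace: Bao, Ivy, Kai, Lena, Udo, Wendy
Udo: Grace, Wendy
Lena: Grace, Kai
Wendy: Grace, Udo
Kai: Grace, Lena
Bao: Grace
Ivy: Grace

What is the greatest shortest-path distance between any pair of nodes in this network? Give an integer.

2

Eccentricity of each node (its greatest distance to any other): Bao:2, Grace:1, Ivy:2, Kai:2, Lena:2, Udo:2, Wendy:2.
The maximum eccentricity is 2, realized for instance by the pair Udo–Ivy via Udo – Grace – Ivy. So the diameter is 2.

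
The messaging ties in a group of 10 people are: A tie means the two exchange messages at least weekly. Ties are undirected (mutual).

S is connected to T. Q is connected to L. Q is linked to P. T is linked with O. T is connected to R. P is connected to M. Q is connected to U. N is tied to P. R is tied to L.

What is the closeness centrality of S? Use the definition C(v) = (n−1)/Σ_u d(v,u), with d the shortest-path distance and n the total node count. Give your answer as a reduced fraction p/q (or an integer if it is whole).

Distances from S: L:3, M:6, N:6, O:2, P:5, Q:4, R:2, T:1, U:5. Sum = 34.
n = 10, so closeness = 9/34.

9/34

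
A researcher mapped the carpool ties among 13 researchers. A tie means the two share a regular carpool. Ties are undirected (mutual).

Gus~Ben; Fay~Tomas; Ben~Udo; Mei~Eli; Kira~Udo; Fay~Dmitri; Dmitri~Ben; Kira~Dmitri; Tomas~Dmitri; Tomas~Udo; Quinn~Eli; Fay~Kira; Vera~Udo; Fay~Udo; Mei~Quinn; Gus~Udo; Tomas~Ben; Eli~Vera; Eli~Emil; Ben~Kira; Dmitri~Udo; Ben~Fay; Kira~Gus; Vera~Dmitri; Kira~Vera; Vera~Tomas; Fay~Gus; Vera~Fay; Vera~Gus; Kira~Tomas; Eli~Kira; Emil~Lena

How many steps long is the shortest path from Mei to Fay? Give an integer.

One shortest route is Mei – Eli – Kira – Fay, which uses 3 edges, and at distance 2 from Mei we only reach {Emil, Kira, Vera}, which does not include Fay. So d(Mei,Fay) = 3.

3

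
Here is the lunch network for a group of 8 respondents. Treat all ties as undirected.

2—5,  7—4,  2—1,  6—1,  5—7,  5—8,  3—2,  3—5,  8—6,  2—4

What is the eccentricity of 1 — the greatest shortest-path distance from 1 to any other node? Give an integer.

3

Distances from 1: 2:1, 3:2, 4:2, 5:2, 6:1, 7:3, 8:2.
The largest is 3 (to 7), so the eccentricity of 1 is 3.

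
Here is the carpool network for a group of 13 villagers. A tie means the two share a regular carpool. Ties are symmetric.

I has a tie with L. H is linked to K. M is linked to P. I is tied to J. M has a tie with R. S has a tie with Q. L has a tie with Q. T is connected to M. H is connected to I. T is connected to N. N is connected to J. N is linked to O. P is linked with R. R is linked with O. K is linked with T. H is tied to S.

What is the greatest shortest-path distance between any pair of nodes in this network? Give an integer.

6

Eccentricity of each node (its greatest distance to any other): H:4, I:5, J:4, K:3, L:6, M:5, N:4, O:5, P:6, Q:6, R:6, S:5, T:4.
The maximum eccentricity is 6, realized for instance by the pair Q–R via Q – L – I – J – N – O – R. So the diameter is 6.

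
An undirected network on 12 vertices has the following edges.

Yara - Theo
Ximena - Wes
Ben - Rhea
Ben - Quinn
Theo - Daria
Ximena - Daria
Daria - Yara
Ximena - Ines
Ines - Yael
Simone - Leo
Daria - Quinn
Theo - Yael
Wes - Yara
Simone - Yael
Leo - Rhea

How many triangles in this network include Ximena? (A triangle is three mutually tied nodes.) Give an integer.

0

Ximena's neighbors are Daria, Ines, and Wes, but none of them are tied to each other, so no triangle contains Ximena.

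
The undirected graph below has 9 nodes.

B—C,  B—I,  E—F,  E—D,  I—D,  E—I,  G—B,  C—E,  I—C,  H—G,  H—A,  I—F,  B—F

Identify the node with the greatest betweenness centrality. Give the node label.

B

Unnormalized betweenness of each node: A:0, B:46/3, C:4/3, D:0, E:4/3, F:4/3, G:12, H:7, I:20/3.
B has the largest value, 46/3, making it the main broker — the node through which the most shortest paths run.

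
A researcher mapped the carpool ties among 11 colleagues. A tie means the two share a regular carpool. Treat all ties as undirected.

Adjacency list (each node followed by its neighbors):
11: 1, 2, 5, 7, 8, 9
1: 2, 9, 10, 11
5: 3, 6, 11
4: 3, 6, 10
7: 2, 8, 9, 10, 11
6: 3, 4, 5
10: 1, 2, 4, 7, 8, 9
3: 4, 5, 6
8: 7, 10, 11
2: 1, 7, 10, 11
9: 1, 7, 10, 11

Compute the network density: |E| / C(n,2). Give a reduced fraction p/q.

There are 22 edges and 11 nodes, so the maximum possible is C(11,2) = 55.
Density = 22/55 = 2/5.

2/5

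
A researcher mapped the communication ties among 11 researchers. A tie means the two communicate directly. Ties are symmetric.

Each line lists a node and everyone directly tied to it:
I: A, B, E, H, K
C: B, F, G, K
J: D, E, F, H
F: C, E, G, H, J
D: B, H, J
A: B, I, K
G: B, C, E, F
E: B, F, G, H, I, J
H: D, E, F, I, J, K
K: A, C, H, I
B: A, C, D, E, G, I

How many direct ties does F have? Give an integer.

5

F is directly tied to C, E, G, H, and J. That is 5 neighbors, so the degree of F is 5.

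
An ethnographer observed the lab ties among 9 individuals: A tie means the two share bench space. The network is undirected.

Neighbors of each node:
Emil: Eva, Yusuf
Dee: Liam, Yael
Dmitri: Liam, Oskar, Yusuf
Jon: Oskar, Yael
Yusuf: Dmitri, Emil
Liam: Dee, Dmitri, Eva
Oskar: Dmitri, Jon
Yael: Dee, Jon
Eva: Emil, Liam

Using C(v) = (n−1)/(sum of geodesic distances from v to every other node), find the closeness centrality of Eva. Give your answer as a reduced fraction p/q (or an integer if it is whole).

4/9

Distances from Eva: Dee:2, Dmitri:2, Emil:1, Jon:4, Liam:1, Oskar:3, Yael:3, Yusuf:2. Sum = 18.
n = 9, so closeness = 8/18 = 4/9.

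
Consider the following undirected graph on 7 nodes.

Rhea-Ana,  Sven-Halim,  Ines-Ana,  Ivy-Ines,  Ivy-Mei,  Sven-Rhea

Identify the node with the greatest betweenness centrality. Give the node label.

Unnormalized betweenness of each node: Ana:9, Halim:0, Ines:8, Ivy:5, Mei:0, Rhea:8, Sven:5.
Ana has the largest value, 9, making it the main broker — the node through which the most shortest paths run.

Ana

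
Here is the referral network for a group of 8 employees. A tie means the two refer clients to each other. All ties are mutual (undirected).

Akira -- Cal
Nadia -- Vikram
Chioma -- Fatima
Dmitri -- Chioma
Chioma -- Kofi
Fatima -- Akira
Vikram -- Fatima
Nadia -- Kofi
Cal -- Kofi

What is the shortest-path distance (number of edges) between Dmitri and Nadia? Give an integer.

One shortest route is Dmitri – Chioma – Kofi – Nadia, which uses 3 edges, and at distance 2 from Dmitri we only reach {Fatima, Kofi}, which does not include Nadia. So d(Dmitri,Nadia) = 3.

3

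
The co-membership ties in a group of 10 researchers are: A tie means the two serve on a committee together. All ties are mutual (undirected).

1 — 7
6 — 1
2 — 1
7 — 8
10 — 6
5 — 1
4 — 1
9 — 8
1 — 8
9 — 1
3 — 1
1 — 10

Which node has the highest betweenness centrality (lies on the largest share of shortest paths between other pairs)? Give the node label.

1

Unnormalized betweenness of each node: 1:65/2, 2:0, 3:0, 4:0, 5:0, 6:0, 7:0, 8:1/2, 9:0, 10:0.
1 has the largest value, 65/2, making it the main broker — the node through which the most shortest paths run.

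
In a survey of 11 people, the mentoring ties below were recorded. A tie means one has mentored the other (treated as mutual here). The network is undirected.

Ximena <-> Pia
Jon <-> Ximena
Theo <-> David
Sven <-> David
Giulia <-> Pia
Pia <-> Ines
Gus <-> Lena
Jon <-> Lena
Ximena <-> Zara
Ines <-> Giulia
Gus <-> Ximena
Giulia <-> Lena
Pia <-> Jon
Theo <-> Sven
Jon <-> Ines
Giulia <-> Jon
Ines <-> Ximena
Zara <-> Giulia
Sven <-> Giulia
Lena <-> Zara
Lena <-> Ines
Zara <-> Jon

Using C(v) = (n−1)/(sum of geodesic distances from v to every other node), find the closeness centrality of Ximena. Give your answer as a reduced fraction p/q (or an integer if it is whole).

Distances from Ximena: David:4, Giulia:2, Gus:1, Ines:1, Jon:1, Lena:2, Pia:1, Sven:3, Theo:4, Zara:1. Sum = 20.
n = 11, so closeness = 10/20 = 1/2.

1/2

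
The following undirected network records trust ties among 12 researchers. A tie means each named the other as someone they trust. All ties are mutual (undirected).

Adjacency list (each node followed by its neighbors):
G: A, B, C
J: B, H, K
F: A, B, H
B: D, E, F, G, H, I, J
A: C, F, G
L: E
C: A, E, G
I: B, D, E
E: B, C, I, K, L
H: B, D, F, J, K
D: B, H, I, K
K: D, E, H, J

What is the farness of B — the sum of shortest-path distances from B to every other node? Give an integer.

Distances from B: A:2, C:2, D:1, E:1, F:1, G:1, H:1, I:1, J:1, K:2, L:2.
Sum = 2 + 2 + 1 + 1 + 1 + 1 + 1 + 1 + 1 + 2 + 2 = 15.

15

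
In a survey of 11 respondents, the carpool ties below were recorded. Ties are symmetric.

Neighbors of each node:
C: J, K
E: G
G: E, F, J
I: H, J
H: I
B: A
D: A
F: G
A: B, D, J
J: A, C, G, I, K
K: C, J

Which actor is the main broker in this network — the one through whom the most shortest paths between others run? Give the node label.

J

Unnormalized betweenness of each node: A:17, B:0, C:0, D:0, E:0, F:0, G:17, H:0, I:9, J:37, K:0.
J has the largest value, 37, making it the main broker — the node through which the most shortest paths run.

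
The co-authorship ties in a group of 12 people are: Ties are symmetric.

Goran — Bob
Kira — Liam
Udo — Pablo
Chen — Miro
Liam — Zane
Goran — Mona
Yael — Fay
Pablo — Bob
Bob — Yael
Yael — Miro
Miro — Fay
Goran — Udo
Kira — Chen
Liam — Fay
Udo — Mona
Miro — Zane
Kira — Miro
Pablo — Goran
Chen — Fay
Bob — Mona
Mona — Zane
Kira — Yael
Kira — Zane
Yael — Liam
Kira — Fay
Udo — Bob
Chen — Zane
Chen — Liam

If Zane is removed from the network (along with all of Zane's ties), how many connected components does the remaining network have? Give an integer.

1

Zane's neighbors (Chen, Kira, Liam, Miro, and Mona) remain reachable from one another through other ties, so the rest of the network stays in one piece.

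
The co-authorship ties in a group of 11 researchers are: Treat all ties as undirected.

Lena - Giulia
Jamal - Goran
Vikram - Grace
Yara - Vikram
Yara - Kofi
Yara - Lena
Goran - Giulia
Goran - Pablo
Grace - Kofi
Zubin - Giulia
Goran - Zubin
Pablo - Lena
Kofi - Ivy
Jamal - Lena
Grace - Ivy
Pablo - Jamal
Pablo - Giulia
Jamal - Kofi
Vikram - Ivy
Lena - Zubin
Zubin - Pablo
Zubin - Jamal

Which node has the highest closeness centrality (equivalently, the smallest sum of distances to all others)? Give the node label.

Farness (sum of distances to all others) for each node — Giulia:22, Goran:21, Grace:23, Ivy:23, Jamal:16, Kofi:17, Lena:17, Pablo:18, Vikram:23, Yara:18, Zubin:18.
The smallest farness is 16, for Jamal, so Jamal has the highest closeness.

Jamal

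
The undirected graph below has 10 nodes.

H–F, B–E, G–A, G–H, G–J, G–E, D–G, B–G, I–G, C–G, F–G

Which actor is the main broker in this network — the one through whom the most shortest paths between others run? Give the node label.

Unnormalized betweenness of each node: A:0, B:0, C:0, D:0, E:0, F:0, G:34, H:0, I:0, J:0.
G has the largest value, 34, making it the main broker — the node through which the most shortest paths run.

G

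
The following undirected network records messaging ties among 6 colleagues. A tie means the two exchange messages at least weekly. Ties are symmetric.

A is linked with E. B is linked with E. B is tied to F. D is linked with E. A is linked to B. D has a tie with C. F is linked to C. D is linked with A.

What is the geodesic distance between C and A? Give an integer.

2

One shortest route is C – D – A, which uses 2 edges, and C and A are not directly tied, so nothing shorter exists. So d(C,A) = 2.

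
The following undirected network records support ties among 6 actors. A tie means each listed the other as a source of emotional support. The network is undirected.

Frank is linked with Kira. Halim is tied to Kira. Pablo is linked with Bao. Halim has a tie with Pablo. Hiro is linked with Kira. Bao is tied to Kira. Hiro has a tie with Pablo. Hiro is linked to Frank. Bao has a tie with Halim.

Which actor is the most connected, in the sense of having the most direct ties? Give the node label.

Kira

Degrees — Bao:3, Frank:2, Halim:3, Hiro:3, Kira:4, Pablo:3.
The maximum is 4, attained only by Kira.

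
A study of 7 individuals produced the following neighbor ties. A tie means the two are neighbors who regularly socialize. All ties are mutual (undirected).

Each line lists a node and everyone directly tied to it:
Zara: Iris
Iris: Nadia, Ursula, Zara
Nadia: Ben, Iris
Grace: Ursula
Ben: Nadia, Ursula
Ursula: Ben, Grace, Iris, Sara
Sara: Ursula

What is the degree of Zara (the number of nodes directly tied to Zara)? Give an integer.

Zara is directly tied to Iris. That is 1 neighbor, so the degree of Zara is 1.

1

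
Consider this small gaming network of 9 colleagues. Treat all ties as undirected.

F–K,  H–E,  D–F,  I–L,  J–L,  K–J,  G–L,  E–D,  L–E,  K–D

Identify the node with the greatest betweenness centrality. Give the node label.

L

Unnormalized betweenness of each node: D:11/2, E:23/2, F:0, G:0, H:0, I:0, J:9/2, K:7/2, L:15.
L has the largest value, 15, making it the main broker — the node through which the most shortest paths run.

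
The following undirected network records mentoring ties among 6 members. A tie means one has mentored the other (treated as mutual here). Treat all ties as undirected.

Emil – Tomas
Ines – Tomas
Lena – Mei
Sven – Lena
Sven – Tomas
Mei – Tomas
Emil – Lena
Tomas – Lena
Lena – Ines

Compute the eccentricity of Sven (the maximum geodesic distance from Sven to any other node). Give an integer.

2

Distances from Sven: Emil:2, Ines:2, Lena:1, Mei:2, Tomas:1.
The largest is 2 (to Mei, Ines, and Emil), so the eccentricity of Sven is 2.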